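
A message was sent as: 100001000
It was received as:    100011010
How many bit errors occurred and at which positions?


XOR: 000010010

2 error(s) at position(s): 4, 7


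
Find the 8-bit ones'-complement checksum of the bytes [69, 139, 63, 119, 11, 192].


Sum = 593 mod 256 = 81
Complement = 174

174


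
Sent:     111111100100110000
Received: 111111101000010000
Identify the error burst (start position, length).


XOR: 000000001100100000

Burst at position 8, length 5


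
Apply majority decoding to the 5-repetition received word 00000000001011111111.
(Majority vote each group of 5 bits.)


Groups: 00000, 00000, 10111, 11111
Majority votes: 0011

0011


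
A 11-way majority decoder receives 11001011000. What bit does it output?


Ones: 5 out of 11
Threshold: 6

0 (5/11 voted 1)


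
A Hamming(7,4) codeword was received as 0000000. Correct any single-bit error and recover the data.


Syndrome = 0: no error detected

Data: 0000 (no errors)


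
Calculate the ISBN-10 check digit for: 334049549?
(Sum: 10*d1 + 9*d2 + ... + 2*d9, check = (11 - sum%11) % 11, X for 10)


Weighted sum: 208
208 mod 11 = 10

Check digit: 1


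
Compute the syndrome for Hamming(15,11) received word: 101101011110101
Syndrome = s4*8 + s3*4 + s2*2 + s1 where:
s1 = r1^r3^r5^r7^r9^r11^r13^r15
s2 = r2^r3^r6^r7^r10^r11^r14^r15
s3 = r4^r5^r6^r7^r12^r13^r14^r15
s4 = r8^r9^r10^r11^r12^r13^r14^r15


s1=0, s2=1, s3=0, s4=0

Syndrome = 2 (error at position 2)


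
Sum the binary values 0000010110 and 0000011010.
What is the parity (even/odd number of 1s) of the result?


0000010110 = 22
0000011010 = 26
Sum = 48 = 110000
1s count = 2

even parity (2 ones in 110000)


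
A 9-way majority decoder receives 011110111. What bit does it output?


Ones: 7 out of 9
Threshold: 5

1 (7/9 voted 1)


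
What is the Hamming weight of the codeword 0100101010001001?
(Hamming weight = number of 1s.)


Counting 1s in 0100101010001001

6


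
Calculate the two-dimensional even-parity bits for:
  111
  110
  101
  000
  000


Row parities: 10000
Column parities: 100

Row P: 10000, Col P: 100, Corner: 1


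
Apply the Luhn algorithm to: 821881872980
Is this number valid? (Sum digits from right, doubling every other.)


Luhn sum = 61
61 mod 10 = 1

Invalid (Luhn sum mod 10 = 1)


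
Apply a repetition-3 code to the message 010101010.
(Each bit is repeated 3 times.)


Each bit -> 3 copies

000111000111000111000111000


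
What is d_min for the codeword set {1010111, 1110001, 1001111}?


Comparing all pairs, minimum distance: 2
Can detect 1 errors, correct 0 errors

2


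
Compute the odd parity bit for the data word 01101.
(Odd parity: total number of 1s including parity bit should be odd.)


Number of 1s in data: 3
Parity bit: 0

0


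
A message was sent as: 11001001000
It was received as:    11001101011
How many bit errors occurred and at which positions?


XOR: 00000100011

3 error(s) at position(s): 5, 9, 10


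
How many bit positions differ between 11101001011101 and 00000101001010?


XOR: 11101100010111
Count of 1s: 9

9


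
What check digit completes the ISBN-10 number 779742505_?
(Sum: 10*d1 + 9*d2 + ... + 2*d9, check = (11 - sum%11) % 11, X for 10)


Weighted sum: 318
318 mod 11 = 10

Check digit: 1


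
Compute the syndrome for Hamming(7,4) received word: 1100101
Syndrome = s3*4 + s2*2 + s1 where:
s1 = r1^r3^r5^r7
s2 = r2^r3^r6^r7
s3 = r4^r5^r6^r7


s1=1, s2=0, s3=0

Syndrome = 1 (error at position 1)


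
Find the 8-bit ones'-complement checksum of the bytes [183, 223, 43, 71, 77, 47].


Sum = 644 mod 256 = 132
Complement = 123

123


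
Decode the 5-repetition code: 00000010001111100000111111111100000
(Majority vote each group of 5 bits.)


Groups: 00000, 01000, 11111, 00000, 11111, 11111, 00000
Majority votes: 0010110

0010110


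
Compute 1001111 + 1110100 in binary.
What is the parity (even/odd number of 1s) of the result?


1001111 = 79
1110100 = 116
Sum = 195 = 11000011
1s count = 4

even parity (4 ones in 11000011)


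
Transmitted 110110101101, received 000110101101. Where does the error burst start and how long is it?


XOR: 110000000000

Burst at position 0, length 2


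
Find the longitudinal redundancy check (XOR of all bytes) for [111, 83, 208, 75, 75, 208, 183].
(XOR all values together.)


XOR chain: 111 ^ 83 ^ 208 ^ 75 ^ 75 ^ 208 ^ 183 = 139

139


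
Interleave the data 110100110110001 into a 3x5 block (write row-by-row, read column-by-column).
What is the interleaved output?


Matrix:
  11010
  01101
  10001
Read columns: 101110010100011

101110010100011


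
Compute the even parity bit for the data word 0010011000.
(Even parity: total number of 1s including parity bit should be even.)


Number of 1s in data: 3
Parity bit: 1

1


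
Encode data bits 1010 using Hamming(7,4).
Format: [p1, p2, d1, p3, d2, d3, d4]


Parity bits: p1=1, p2=0, p3=1

1011010


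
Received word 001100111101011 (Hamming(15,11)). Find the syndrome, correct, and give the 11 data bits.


Syndrome = 6: error at position 6

Data: 10111101011 (corrected bit 6)


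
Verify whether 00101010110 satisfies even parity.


Number of 1s: 5

No, parity error (5 ones)


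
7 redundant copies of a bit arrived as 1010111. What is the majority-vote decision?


Ones: 5 out of 7
Threshold: 4

1 (5/7 voted 1)


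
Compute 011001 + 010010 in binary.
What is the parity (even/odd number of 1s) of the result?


011001 = 25
010010 = 18
Sum = 43 = 101011
1s count = 4

even parity (4 ones in 101011)


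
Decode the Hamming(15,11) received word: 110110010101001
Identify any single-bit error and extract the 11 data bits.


Syndrome = 3: error at position 3

Data: 11000101001 (corrected bit 3)


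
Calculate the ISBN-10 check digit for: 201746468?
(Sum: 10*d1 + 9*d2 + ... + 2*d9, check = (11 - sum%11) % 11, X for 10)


Weighted sum: 181
181 mod 11 = 5

Check digit: 6


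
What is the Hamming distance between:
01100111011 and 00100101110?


XOR: 01000010101
Count of 1s: 4

4


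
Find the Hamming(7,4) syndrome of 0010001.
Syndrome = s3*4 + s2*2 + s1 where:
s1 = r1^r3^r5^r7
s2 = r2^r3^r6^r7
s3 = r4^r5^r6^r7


s1=0, s2=0, s3=1

Syndrome = 4 (error at position 4)


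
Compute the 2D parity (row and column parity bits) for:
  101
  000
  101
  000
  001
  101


Row parities: 000010
Column parities: 100

Row P: 000010, Col P: 100, Corner: 1


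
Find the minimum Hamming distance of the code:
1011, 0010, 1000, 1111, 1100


Comparing all pairs, minimum distance: 1
Can detect 0 errors, correct 0 errors

1


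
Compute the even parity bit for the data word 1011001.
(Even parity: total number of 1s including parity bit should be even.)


Number of 1s in data: 4
Parity bit: 0

0


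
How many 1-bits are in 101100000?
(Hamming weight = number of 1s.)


Counting 1s in 101100000

3


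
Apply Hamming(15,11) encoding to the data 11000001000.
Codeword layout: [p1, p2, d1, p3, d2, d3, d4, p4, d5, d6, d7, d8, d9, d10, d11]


Parity bits: p1=0, p2=1, p3=0, p4=1

011010010001000


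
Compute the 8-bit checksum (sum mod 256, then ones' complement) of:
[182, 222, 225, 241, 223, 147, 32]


Sum = 1272 mod 256 = 248
Complement = 7

7


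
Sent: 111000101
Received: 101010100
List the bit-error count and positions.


XOR: 010010001

3 error(s) at position(s): 1, 4, 8


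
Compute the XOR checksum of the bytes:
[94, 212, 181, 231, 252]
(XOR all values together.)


XOR chain: 94 ^ 212 ^ 181 ^ 231 ^ 252 = 36

36


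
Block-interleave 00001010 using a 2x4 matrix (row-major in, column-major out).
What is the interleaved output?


Matrix:
  0000
  1010
Read columns: 01000100

01000100


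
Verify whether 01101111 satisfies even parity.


Number of 1s: 6

Yes, parity is correct (6 ones)


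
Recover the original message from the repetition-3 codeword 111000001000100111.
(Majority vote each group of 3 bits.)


Groups: 111, 000, 001, 000, 100, 111
Majority votes: 100001

100001


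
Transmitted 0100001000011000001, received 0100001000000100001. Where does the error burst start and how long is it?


XOR: 0000000000011100000

Burst at position 11, length 3


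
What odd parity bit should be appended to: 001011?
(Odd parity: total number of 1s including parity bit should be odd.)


Number of 1s in data: 3
Parity bit: 0

0


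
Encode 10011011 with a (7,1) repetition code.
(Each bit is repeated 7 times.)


Each bit -> 7 copies

11111110000000000000011111111111111000000011111111111111


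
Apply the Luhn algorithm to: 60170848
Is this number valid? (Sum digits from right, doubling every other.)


Luhn sum = 36
36 mod 10 = 6

Invalid (Luhn sum mod 10 = 6)


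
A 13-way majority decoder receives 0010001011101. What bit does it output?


Ones: 6 out of 13
Threshold: 7

0 (6/13 voted 1)


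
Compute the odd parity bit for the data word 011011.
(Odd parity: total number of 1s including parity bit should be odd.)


Number of 1s in data: 4
Parity bit: 1

1


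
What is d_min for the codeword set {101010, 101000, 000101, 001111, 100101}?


Comparing all pairs, minimum distance: 1
Can detect 0 errors, correct 0 errors

1


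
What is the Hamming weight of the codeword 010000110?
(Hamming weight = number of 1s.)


Counting 1s in 010000110

3


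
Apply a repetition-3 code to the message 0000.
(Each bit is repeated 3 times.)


Each bit -> 3 copies

000000000000


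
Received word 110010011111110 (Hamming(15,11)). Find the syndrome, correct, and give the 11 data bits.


Syndrome = 9: error at position 9

Data: 01000111110 (corrected bit 9)


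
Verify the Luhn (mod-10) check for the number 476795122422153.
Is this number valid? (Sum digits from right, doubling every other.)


Luhn sum = 56
56 mod 10 = 6

Invalid (Luhn sum mod 10 = 6)


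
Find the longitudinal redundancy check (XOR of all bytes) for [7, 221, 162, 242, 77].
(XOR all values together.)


XOR chain: 7 ^ 221 ^ 162 ^ 242 ^ 77 = 199

199


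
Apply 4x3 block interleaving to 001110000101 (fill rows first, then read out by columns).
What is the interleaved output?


Matrix:
  001
  110
  000
  101
Read columns: 010101001001

010101001001


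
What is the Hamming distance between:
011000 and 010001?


XOR: 001001
Count of 1s: 2

2


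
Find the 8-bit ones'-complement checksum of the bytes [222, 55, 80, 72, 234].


Sum = 663 mod 256 = 151
Complement = 104

104


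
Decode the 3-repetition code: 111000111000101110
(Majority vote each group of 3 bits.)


Groups: 111, 000, 111, 000, 101, 110
Majority votes: 101011

101011


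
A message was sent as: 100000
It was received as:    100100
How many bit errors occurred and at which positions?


XOR: 000100

1 error(s) at position(s): 3


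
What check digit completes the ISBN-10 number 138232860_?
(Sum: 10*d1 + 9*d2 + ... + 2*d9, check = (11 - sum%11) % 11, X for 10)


Weighted sum: 193
193 mod 11 = 6

Check digit: 5


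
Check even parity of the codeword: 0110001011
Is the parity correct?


Number of 1s: 5

No, parity error (5 ones)


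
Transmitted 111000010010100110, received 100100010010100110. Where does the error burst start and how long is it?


XOR: 011100000000000000

Burst at position 1, length 3


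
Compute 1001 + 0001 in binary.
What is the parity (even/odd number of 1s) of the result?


1001 = 9
0001 = 1
Sum = 10 = 1010
1s count = 2

even parity (2 ones in 1010)


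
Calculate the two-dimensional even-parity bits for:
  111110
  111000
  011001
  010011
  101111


Row parities: 11111
Column parities: 100011

Row P: 11111, Col P: 100011, Corner: 1


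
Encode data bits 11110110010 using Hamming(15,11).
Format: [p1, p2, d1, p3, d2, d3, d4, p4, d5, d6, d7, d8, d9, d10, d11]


Parity bits: p1=0, p2=0, p3=0, p4=1

001011110110010


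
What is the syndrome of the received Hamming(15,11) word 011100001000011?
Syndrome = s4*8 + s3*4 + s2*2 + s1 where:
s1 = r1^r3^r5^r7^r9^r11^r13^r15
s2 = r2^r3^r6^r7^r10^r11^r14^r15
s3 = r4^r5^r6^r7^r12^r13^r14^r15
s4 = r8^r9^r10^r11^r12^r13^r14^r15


s1=1, s2=0, s3=1, s4=1

Syndrome = 13 (error at position 13)


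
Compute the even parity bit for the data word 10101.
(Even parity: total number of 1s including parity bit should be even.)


Number of 1s in data: 3
Parity bit: 1

1


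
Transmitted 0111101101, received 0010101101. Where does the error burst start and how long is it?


XOR: 0101000000

Burst at position 1, length 3


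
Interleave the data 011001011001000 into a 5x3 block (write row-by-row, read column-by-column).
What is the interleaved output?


Matrix:
  011
  001
  011
  001
  000
Read columns: 000001010011110

000001010011110


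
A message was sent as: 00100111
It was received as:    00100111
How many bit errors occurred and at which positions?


XOR: 00000000

0 errors (received matches sent)


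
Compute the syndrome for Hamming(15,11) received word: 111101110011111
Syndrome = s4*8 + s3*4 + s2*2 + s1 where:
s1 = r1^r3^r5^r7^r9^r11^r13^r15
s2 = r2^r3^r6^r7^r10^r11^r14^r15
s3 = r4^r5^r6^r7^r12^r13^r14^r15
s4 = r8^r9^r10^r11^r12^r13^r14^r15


s1=0, s2=1, s3=1, s4=0

Syndrome = 6 (error at position 6)


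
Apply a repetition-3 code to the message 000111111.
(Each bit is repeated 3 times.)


Each bit -> 3 copies

000000000111111111111111111


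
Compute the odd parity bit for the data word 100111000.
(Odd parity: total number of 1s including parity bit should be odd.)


Number of 1s in data: 4
Parity bit: 1

1


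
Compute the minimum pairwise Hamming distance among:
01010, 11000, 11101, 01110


Comparing all pairs, minimum distance: 1
Can detect 0 errors, correct 0 errors

1


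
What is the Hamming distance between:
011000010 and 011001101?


XOR: 000001111
Count of 1s: 4

4


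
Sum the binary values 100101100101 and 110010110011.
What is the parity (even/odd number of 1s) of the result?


100101100101 = 2405
110010110011 = 3251
Sum = 5656 = 1011000011000
1s count = 5

odd parity (5 ones in 1011000011000)


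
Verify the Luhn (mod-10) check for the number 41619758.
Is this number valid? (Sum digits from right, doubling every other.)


Luhn sum = 38
38 mod 10 = 8

Invalid (Luhn sum mod 10 = 8)


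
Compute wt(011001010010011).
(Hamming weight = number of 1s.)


Counting 1s in 011001010010011

7


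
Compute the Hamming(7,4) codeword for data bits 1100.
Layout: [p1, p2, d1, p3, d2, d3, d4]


Parity bits: p1=0, p2=1, p3=1

0111100


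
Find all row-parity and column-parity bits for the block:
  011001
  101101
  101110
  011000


Row parities: 1000
Column parities: 000010

Row P: 1000, Col P: 000010, Corner: 1


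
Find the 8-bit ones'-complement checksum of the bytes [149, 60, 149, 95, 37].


Sum = 490 mod 256 = 234
Complement = 21

21


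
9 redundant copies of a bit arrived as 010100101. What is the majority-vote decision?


Ones: 4 out of 9
Threshold: 5

0 (4/9 voted 1)


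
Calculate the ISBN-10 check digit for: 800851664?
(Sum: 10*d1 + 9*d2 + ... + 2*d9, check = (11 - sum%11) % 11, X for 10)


Weighted sum: 221
221 mod 11 = 1

Check digit: X


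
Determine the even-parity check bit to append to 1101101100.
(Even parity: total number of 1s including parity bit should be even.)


Number of 1s in data: 6
Parity bit: 0

0


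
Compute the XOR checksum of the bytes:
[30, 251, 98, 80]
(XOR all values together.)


XOR chain: 30 ^ 251 ^ 98 ^ 80 = 215

215


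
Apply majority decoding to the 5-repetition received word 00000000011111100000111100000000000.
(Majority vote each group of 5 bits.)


Groups: 00000, 00001, 11111, 00000, 11110, 00000, 00000
Majority votes: 0010100

0010100


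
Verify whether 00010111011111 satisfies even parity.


Number of 1s: 9

No, parity error (9 ones)


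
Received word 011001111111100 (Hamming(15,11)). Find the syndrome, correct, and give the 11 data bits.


Syndrome = 1: error at position 1

Data: 10111111100 (corrected bit 1)


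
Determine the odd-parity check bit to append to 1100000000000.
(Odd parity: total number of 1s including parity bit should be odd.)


Number of 1s in data: 2
Parity bit: 1

1


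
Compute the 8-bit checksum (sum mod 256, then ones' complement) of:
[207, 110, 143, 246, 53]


Sum = 759 mod 256 = 247
Complement = 8

8


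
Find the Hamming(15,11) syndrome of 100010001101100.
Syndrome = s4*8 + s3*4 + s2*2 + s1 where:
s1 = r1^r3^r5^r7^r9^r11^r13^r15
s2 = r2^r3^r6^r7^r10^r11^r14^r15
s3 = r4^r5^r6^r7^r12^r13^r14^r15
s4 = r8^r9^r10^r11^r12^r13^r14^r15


s1=0, s2=1, s3=1, s4=0

Syndrome = 6 (error at position 6)


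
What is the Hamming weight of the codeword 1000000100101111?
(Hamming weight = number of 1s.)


Counting 1s in 1000000100101111

7


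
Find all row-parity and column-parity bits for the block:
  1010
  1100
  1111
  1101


Row parities: 0001
Column parities: 0100

Row P: 0001, Col P: 0100, Corner: 1


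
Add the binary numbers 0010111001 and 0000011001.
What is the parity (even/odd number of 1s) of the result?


0010111001 = 185
0000011001 = 25
Sum = 210 = 11010010
1s count = 4

even parity (4 ones in 11010010)


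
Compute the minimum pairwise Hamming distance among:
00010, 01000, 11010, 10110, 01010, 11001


Comparing all pairs, minimum distance: 1
Can detect 0 errors, correct 0 errors

1


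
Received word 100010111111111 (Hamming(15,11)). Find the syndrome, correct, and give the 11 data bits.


Syndrome = 3: error at position 3

Data: 11011111111 (corrected bit 3)


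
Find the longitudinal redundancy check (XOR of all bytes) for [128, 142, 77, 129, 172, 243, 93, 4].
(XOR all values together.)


XOR chain: 128 ^ 142 ^ 77 ^ 129 ^ 172 ^ 243 ^ 93 ^ 4 = 196

196


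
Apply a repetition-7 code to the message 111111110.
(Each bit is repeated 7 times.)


Each bit -> 7 copies

111111111111111111111111111111111111111111111111111111110000000


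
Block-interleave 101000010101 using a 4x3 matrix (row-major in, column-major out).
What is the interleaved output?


Matrix:
  101
  000
  010
  101
Read columns: 100100101001

100100101001


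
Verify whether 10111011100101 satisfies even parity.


Number of 1s: 9

No, parity error (9 ones)


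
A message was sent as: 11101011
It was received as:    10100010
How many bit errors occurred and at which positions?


XOR: 01001001

3 error(s) at position(s): 1, 4, 7


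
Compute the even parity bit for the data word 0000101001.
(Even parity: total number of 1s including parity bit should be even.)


Number of 1s in data: 3
Parity bit: 1

1


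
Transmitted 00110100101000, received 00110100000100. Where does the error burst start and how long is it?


XOR: 00000000101100

Burst at position 8, length 4


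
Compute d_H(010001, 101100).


XOR: 111101
Count of 1s: 5

5


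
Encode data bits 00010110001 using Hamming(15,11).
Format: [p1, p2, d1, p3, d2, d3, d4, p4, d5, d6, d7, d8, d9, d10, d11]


Parity bits: p1=1, p2=0, p3=0, p4=1

100000110110001


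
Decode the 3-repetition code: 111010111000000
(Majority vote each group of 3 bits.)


Groups: 111, 010, 111, 000, 000
Majority votes: 10100

10100


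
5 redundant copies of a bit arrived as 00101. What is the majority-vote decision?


Ones: 2 out of 5
Threshold: 3

0 (2/5 voted 1)


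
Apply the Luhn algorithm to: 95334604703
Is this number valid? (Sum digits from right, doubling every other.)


Luhn sum = 44
44 mod 10 = 4

Invalid (Luhn sum mod 10 = 4)


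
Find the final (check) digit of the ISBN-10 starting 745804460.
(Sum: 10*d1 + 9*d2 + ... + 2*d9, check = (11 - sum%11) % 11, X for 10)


Weighted sum: 256
256 mod 11 = 3

Check digit: 8


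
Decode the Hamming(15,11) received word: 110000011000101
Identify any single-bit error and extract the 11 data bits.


Syndrome = 0: no error detected

Data: 00001000101 (no errors)


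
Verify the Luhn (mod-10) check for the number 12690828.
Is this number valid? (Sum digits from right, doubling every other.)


Luhn sum = 36
36 mod 10 = 6

Invalid (Luhn sum mod 10 = 6)


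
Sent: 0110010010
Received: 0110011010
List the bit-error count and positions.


XOR: 0000001000

1 error(s) at position(s): 6


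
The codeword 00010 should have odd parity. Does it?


Number of 1s: 1

Yes, parity is correct (1 ones)


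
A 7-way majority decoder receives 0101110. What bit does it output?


Ones: 4 out of 7
Threshold: 4

1 (4/7 voted 1)


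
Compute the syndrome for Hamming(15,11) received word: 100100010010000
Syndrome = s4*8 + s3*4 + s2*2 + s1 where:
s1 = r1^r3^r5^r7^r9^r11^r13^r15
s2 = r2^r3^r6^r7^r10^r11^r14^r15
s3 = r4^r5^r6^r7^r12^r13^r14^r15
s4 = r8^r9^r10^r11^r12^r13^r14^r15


s1=0, s2=1, s3=1, s4=0

Syndrome = 6 (error at position 6)


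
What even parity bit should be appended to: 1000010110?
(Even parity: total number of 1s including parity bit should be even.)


Number of 1s in data: 4
Parity bit: 0

0


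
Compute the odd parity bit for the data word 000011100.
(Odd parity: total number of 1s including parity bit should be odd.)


Number of 1s in data: 3
Parity bit: 0

0


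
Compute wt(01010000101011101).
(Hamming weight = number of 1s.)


Counting 1s in 01010000101011101

8


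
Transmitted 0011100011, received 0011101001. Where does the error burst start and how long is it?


XOR: 0000001010

Burst at position 6, length 3


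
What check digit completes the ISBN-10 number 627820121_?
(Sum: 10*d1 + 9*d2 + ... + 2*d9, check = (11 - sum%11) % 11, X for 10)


Weighted sum: 214
214 mod 11 = 5

Check digit: 6


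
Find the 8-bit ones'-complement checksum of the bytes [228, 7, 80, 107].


Sum = 422 mod 256 = 166
Complement = 89

89


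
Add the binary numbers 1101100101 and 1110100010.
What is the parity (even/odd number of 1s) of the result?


1101100101 = 869
1110100010 = 930
Sum = 1799 = 11100000111
1s count = 6

even parity (6 ones in 11100000111)


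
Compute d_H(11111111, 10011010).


XOR: 01100101
Count of 1s: 4

4


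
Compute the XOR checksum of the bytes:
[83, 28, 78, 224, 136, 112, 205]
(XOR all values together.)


XOR chain: 83 ^ 28 ^ 78 ^ 224 ^ 136 ^ 112 ^ 205 = 212

212


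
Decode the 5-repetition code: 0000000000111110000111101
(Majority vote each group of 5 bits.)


Groups: 00000, 00000, 11111, 00001, 11101
Majority votes: 00101

00101


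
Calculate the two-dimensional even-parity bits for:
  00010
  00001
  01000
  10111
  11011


Row parities: 11100
Column parities: 00111

Row P: 11100, Col P: 00111, Corner: 1


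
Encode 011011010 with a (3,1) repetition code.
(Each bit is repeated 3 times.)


Each bit -> 3 copies

000111111000111111000111000


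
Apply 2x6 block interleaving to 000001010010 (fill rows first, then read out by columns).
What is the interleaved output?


Matrix:
  000001
  010010
Read columns: 000100000110

000100000110


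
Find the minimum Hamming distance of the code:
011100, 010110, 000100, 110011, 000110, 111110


Comparing all pairs, minimum distance: 1
Can detect 0 errors, correct 0 errors

1


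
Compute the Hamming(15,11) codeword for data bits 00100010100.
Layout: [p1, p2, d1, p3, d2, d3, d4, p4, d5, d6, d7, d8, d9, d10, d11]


Parity bits: p1=0, p2=0, p3=0, p4=0

000001000010100


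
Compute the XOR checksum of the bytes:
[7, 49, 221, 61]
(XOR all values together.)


XOR chain: 7 ^ 49 ^ 221 ^ 61 = 214

214


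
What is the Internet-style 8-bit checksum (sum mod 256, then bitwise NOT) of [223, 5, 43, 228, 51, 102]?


Sum = 652 mod 256 = 140
Complement = 115

115


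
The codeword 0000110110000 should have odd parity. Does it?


Number of 1s: 4

No, parity error (4 ones)


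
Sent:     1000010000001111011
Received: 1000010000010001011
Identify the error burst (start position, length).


XOR: 0000000000011110000

Burst at position 11, length 4


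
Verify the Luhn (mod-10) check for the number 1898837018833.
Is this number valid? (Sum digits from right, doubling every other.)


Luhn sum = 70
70 mod 10 = 0

Valid (Luhn sum mod 10 = 0)


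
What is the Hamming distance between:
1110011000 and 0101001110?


XOR: 1011010110
Count of 1s: 6

6


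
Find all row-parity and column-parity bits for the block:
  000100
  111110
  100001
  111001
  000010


Row parities: 11001
Column parities: 100000

Row P: 11001, Col P: 100000, Corner: 1


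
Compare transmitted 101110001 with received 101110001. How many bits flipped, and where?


XOR: 000000000

0 errors (received matches sent)


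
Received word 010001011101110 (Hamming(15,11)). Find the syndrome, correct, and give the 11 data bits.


Syndrome = 0: no error detected

Data: 00101101110 (no errors)


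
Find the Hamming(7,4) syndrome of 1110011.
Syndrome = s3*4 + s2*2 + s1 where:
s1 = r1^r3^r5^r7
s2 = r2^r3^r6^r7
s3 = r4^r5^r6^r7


s1=1, s2=0, s3=0

Syndrome = 1 (error at position 1)


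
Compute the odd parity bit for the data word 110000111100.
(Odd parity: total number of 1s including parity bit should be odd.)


Number of 1s in data: 6
Parity bit: 1

1


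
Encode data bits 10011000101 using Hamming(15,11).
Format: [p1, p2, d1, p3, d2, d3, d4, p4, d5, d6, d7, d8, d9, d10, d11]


Parity bits: p1=1, p2=1, p3=1, p4=1

111100111000101


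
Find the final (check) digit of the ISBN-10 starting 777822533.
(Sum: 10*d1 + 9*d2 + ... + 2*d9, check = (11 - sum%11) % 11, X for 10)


Weighted sum: 302
302 mod 11 = 5

Check digit: 6


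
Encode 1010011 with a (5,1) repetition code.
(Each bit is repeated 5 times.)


Each bit -> 5 copies

11111000001111100000000001111111111


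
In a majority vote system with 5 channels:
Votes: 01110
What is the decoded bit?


Ones: 3 out of 5
Threshold: 3

1 (3/5 voted 1)


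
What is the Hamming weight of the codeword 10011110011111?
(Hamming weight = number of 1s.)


Counting 1s in 10011110011111

10


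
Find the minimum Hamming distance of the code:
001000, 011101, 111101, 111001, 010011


Comparing all pairs, minimum distance: 1
Can detect 0 errors, correct 0 errors

1


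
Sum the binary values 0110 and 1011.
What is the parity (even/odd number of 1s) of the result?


0110 = 6
1011 = 11
Sum = 17 = 10001
1s count = 2

even parity (2 ones in 10001)


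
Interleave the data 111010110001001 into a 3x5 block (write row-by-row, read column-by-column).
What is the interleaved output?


Matrix:
  11101
  01100
  01001
Read columns: 100111110000101

100111110000101


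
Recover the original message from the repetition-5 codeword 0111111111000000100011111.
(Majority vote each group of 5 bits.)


Groups: 01111, 11111, 00000, 01000, 11111
Majority votes: 11001

11001


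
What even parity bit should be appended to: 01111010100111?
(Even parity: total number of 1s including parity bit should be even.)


Number of 1s in data: 9
Parity bit: 1

1


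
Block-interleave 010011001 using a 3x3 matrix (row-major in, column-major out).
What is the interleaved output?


Matrix:
  010
  011
  001
Read columns: 000110011

000110011


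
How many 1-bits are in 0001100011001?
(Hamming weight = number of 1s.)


Counting 1s in 0001100011001

5


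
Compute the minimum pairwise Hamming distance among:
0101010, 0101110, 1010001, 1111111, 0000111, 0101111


Comparing all pairs, minimum distance: 1
Can detect 0 errors, correct 0 errors

1


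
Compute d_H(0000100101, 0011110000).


XOR: 0011010101
Count of 1s: 5

5


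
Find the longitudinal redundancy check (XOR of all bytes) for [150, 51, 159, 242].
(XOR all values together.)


XOR chain: 150 ^ 51 ^ 159 ^ 242 = 200

200


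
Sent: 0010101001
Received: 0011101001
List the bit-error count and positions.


XOR: 0001000000

1 error(s) at position(s): 3


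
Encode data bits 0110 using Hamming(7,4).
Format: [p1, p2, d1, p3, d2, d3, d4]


Parity bits: p1=1, p2=1, p3=0

1100110


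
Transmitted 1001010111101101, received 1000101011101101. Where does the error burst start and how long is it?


XOR: 0001111100000000

Burst at position 3, length 5


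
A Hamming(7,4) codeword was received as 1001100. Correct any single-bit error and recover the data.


Syndrome = 0: no error detected

Data: 0100 (no errors)


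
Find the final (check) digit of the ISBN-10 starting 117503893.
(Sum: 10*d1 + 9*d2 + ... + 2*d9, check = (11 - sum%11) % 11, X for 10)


Weighted sum: 190
190 mod 11 = 3

Check digit: 8


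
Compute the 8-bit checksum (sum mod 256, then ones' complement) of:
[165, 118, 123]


Sum = 406 mod 256 = 150
Complement = 105

105


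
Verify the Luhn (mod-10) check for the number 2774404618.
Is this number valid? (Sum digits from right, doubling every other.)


Luhn sum = 52
52 mod 10 = 2

Invalid (Luhn sum mod 10 = 2)


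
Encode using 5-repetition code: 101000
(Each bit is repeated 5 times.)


Each bit -> 5 copies

111110000011111000000000000000


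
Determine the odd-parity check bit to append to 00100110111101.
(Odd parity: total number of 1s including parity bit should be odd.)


Number of 1s in data: 8
Parity bit: 1

1


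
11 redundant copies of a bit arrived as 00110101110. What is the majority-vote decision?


Ones: 6 out of 11
Threshold: 6

1 (6/11 voted 1)


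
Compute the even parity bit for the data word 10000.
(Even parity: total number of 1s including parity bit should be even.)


Number of 1s in data: 1
Parity bit: 1

1


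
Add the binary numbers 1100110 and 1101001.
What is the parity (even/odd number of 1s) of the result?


1100110 = 102
1101001 = 105
Sum = 207 = 11001111
1s count = 6

even parity (6 ones in 11001111)


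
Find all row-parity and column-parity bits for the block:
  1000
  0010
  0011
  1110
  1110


Row parities: 11011
Column parities: 1001

Row P: 11011, Col P: 1001, Corner: 0


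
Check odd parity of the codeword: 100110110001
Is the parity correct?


Number of 1s: 6

No, parity error (6 ones)


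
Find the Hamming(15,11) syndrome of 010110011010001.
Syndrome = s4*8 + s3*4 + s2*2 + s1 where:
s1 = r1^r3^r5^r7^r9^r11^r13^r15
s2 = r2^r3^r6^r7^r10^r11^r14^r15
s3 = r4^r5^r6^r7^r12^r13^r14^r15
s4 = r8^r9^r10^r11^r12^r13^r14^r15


s1=0, s2=1, s3=1, s4=0

Syndrome = 6 (error at position 6)


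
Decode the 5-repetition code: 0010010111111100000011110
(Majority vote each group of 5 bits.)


Groups: 00100, 10111, 11110, 00000, 11110
Majority votes: 01101

01101


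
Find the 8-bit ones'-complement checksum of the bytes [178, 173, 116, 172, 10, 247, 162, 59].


Sum = 1117 mod 256 = 93
Complement = 162

162


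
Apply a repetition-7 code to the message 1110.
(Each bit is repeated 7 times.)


Each bit -> 7 copies

1111111111111111111110000000


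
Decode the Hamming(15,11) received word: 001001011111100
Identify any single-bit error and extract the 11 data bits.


Syndrome = 4: error at position 4

Data: 10101111100 (corrected bit 4)


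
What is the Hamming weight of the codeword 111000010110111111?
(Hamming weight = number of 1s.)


Counting 1s in 111000010110111111

12


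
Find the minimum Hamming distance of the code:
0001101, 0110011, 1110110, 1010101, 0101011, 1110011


Comparing all pairs, minimum distance: 1
Can detect 0 errors, correct 0 errors

1


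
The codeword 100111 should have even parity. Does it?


Number of 1s: 4

Yes, parity is correct (4 ones)


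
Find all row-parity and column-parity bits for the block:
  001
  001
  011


Row parities: 110
Column parities: 011

Row P: 110, Col P: 011, Corner: 0


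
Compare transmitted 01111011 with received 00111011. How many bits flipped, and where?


XOR: 01000000

1 error(s) at position(s): 1


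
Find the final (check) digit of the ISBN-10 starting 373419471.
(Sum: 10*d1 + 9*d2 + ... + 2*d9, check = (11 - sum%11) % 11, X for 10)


Weighted sum: 235
235 mod 11 = 4

Check digit: 7


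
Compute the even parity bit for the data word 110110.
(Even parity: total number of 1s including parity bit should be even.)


Number of 1s in data: 4
Parity bit: 0

0


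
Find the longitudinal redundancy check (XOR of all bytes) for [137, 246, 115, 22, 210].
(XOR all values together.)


XOR chain: 137 ^ 246 ^ 115 ^ 22 ^ 210 = 200

200


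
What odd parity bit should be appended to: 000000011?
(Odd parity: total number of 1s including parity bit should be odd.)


Number of 1s in data: 2
Parity bit: 1

1


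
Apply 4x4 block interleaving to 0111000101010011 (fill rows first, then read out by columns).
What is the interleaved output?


Matrix:
  0111
  0001
  0101
  0011
Read columns: 0000101010011111

0000101010011111


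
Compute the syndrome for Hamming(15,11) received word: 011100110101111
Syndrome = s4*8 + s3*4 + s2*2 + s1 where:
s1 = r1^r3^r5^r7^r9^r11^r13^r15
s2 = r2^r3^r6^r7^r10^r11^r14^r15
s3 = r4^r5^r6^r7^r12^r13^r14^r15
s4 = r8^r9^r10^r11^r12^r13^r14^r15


s1=0, s2=0, s3=0, s4=0

Syndrome = 0 (no error)


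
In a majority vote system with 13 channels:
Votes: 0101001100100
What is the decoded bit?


Ones: 5 out of 13
Threshold: 7

0 (5/13 voted 1)


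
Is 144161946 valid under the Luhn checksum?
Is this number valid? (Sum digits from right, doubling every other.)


Luhn sum = 46
46 mod 10 = 6

Invalid (Luhn sum mod 10 = 6)


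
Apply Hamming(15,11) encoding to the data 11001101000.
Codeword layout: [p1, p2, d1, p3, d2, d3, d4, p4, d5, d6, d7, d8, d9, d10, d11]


Parity bits: p1=1, p2=0, p3=0, p4=1

101010011101000


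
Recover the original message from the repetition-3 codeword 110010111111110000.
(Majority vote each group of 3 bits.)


Groups: 110, 010, 111, 111, 110, 000
Majority votes: 101110

101110


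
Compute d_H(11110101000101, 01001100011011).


XOR: 10111001011110
Count of 1s: 9

9


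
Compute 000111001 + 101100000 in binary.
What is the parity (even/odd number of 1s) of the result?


000111001 = 57
101100000 = 352
Sum = 409 = 110011001
1s count = 5

odd parity (5 ones in 110011001)


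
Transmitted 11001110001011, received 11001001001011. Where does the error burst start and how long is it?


XOR: 00000111000000

Burst at position 5, length 3


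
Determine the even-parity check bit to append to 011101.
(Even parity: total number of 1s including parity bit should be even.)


Number of 1s in data: 4
Parity bit: 0

0


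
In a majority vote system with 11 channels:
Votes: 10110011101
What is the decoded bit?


Ones: 7 out of 11
Threshold: 6

1 (7/11 voted 1)


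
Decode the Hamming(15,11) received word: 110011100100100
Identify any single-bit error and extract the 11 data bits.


Syndrome = 0: no error detected

Data: 01110100100 (no errors)


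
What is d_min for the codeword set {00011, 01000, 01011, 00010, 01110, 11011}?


Comparing all pairs, minimum distance: 1
Can detect 0 errors, correct 0 errors

1


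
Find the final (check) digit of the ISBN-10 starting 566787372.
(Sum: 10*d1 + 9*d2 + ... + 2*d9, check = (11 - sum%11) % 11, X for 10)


Weighted sum: 321
321 mod 11 = 2

Check digit: 9


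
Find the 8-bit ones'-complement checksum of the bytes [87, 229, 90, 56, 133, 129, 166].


Sum = 890 mod 256 = 122
Complement = 133

133


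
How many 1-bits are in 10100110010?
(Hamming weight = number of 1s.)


Counting 1s in 10100110010

5


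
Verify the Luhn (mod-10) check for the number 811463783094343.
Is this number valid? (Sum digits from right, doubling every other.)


Luhn sum = 79
79 mod 10 = 9

Invalid (Luhn sum mod 10 = 9)


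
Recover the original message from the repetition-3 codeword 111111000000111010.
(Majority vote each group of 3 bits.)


Groups: 111, 111, 000, 000, 111, 010
Majority votes: 110010

110010


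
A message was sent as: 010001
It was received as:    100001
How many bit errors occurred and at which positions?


XOR: 110000

2 error(s) at position(s): 0, 1


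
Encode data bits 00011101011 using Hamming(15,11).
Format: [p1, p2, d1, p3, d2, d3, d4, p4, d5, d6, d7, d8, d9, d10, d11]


Parity bits: p1=1, p2=0, p3=0, p4=1

100000111101011


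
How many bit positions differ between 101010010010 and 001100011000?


XOR: 100110001010
Count of 1s: 5

5


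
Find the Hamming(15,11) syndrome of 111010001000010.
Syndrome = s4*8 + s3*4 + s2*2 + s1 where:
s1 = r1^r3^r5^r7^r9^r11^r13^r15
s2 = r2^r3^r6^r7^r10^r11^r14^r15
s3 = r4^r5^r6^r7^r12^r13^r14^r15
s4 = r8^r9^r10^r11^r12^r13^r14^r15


s1=0, s2=1, s3=0, s4=0

Syndrome = 2 (error at position 2)


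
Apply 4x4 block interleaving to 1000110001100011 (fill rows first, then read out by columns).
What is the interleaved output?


Matrix:
  1000
  1100
  0110
  0011
Read columns: 1100011000110001

1100011000110001


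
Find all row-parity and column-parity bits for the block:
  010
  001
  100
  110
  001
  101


Row parities: 111010
Column parities: 101

Row P: 111010, Col P: 101, Corner: 0


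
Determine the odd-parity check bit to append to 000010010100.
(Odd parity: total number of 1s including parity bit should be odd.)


Number of 1s in data: 3
Parity bit: 0

0


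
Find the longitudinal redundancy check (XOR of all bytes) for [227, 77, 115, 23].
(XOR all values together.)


XOR chain: 227 ^ 77 ^ 115 ^ 23 = 202

202


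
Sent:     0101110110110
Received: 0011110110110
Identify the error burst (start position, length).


XOR: 0110000000000

Burst at position 1, length 2


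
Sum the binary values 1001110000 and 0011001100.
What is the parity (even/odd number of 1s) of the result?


1001110000 = 624
0011001100 = 204
Sum = 828 = 1100111100
1s count = 6

even parity (6 ones in 1100111100)


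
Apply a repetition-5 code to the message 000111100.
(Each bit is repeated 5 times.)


Each bit -> 5 copies

000000000000000111111111111111111110000000000


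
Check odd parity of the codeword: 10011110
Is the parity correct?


Number of 1s: 5

Yes, parity is correct (5 ones)


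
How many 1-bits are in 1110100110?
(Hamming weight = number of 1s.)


Counting 1s in 1110100110

6


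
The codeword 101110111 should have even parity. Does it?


Number of 1s: 7

No, parity error (7 ones)


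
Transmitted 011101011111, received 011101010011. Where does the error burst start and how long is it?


XOR: 000000001100

Burst at position 8, length 2


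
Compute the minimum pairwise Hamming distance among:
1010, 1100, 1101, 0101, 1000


Comparing all pairs, minimum distance: 1
Can detect 0 errors, correct 0 errors

1


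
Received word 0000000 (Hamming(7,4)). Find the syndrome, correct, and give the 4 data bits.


Syndrome = 0: no error detected

Data: 0000 (no errors)


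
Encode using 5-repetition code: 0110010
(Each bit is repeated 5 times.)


Each bit -> 5 copies

00000111111111100000000001111100000


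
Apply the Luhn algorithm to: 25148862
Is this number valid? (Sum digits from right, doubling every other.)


Luhn sum = 35
35 mod 10 = 5

Invalid (Luhn sum mod 10 = 5)


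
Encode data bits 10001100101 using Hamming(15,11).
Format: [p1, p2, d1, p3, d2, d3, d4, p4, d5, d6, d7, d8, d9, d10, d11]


Parity bits: p1=0, p2=1, p3=0, p4=0

011000001100101
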